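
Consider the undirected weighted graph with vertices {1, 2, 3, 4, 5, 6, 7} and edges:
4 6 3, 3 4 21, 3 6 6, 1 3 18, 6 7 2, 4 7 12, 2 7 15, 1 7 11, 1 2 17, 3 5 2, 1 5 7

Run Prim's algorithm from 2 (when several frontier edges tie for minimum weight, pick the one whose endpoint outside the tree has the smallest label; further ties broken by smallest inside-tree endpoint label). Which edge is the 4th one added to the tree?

Prim, starting at 2.
Step 1: frontier [2 7 15, 1 2 17] → take 2 7 (15); add 7.
Step 2: frontier [1 2 17, 6 7 2, 1 7 11, 4 7 12] → take 6 7 (2); add 6.
Step 3: frontier [1 2 17, 4 6 3, 3 6 6, 1 7 11, 4 7 12] → take 4 6 (3); add 4.
Step 4: frontier [1 2 17, 3 4 21, 3 6 6, 1 7 11] → take 3 6 (6); add 3.
Step 5: frontier [1 2 17, 3 5 2, 1 3 18, 1 7 11] → take 3 5 (2); add 5.
Step 6: frontier [1 2 17, 1 3 18, 1 5 7, 1 7 11] → take 1 5 (7); add 1.
The 4th edge added is 3 6.

3-6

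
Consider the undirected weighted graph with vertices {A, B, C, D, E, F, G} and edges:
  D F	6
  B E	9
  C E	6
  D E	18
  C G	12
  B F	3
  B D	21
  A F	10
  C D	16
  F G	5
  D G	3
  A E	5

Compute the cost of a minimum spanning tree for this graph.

31

Sort edges by weight, then run Kruskal:
B F (3): add. Components now {A} {B,F} {C} {D} {E} {G}
D G (3): add. Components now {A} {B,F} {C} {D,G} {E}
A E (5): add. Components now {A,E} {B,F} {C} {D,G}
F G (5): add. Components now {A,E} {B,D,F,G} {C}
C E (6): add. Components now {A,C,E} {B,D,F,G}
D F (6): skip — D and F already connected.
B E (9): add. Components now {A,B,C,D,E,F,G}
MST edges: B F, D G, A E, F G, C E, B E; total weight 3+3+5+5+6+9 = 31.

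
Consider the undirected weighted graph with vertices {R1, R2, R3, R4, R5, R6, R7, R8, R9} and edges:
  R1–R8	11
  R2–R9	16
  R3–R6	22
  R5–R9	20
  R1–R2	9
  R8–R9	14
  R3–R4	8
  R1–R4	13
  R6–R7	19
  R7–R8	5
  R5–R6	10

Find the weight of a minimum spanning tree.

89

Prim's algorithm from R9:
Step 1: frontier [R8–R9 14, R2–R9 16, R5–R9 20] → take R8–R9 (14); add R8.
Step 2: frontier [R7–R8 5, R1–R8 11, R2–R9 16, R5–R9 20] → take R7–R8 (5); add R7.
Step 3: frontier [R6–R7 19, R1–R8 11, R2–R9 16, R5–R9 20] → take R1–R8 (11); add R1.
Step 4: frontier [R1–R2 9, R1–R4 13, R6–R7 19, R2–R9 16, R5–R9 20] → take R1–R2 (9); add R2.
Step 5: frontier [R1–R4 13, R6–R7 19, R5–R9 20] → take R1–R4 (13); add R4.
Step 6: frontier [R3–R4 8, R6–R7 19, R5–R9 20] → take R3–R4 (8); add R3.
Step 7: frontier [R3–R6 22, R6–R7 19, R5–R9 20] → take R6–R7 (19); add R6.
Step 8: frontier [R5–R6 10, R5–R9 20] → take R5–R6 (10); add R5.
MST edges: R8–R9, R7–R8, R1–R8, R1–R2, R1–R4, R3–R4, R6–R7, R5–R6; total weight 14+5+11+9+13+8+19+10 = 89.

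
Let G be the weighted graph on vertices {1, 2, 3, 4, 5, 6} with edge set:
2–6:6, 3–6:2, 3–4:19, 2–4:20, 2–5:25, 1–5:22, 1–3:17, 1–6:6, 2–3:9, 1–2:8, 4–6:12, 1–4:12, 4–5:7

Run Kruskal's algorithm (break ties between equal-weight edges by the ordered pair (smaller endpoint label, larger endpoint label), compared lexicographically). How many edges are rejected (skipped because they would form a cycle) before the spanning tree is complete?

2

Kruskal: consider edges lightest-first.
3–6 (2): add. Components now {1} {2} {3,6} {4} {5}
1–6 (6): add. Components now {1,3,6} {2} {4} {5}
2–6 (6): add. Components now {1,2,3,6} {4} {5}
4–5 (7): add. Components now {1,2,3,6} {4,5}
1–2 (8): skip — 1 and 2 already connected.
2–3 (9): skip — 2 and 3 already connected.
1–4 (12): add. Components now {1,2,3,4,5,6}
Edges rejected before the tree was complete: 2.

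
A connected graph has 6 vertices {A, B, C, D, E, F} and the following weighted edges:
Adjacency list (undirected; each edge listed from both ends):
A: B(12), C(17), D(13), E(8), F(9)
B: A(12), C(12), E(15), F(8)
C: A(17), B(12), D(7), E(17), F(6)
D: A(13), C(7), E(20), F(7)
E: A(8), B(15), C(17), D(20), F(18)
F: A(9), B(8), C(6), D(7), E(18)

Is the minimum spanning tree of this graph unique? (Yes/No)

No

Kruskal's algorithm — process edges by increasing weight (ties by edge label):
C F (6): add — endpoints in different components.
C D (7): add — endpoints in different components.
D F (7): skip — D and F already connected.
A E (8): add — endpoints in different components.
B F (8): add — endpoints in different components.
A F (9): add — endpoints in different components.
Non-tree edge D F has weight 7, equal to the heaviest edge on its tree cycle — swapping gives another MST of the same weight. Not unique.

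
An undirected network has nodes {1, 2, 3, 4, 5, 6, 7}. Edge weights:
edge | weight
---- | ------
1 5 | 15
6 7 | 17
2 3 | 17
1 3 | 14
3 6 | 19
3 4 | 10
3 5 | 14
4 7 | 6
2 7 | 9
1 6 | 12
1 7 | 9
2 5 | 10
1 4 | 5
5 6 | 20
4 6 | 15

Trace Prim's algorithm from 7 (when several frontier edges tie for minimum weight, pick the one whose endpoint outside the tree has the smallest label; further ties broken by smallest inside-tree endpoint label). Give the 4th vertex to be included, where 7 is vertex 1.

Prim, starting at 7.
Step 1: cheapest edge leaving the tree is 4 7 (6); add 4.
Step 2: cheapest edge leaving the tree is 1 4 (5); add 1.
Step 3: cheapest edge leaving the tree is 2 7 (9); add 2.
Step 4: cheapest edge leaving the tree is 3 4 (10); add 3.
Step 5: cheapest edge leaving the tree is 2 5 (10); add 5.
Step 6: cheapest edge leaving the tree is 1 6 (12); add 6.
Vertex order: 7, 4, 1, 2, 3, 5, 6. The 4th vertex is 2.

2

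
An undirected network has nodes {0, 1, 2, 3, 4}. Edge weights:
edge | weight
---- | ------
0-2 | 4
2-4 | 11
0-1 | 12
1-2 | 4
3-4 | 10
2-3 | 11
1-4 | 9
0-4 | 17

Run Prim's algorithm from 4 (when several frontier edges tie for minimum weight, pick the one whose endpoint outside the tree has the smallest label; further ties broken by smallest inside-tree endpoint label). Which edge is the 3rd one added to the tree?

0-2

Grow the tree from 4 using Prim:
Step 1: cheapest edge leaving the tree is 1-4 (9); add 1.
Step 2: cheapest edge leaving the tree is 1-2 (4); add 2.
Step 3: cheapest edge leaving the tree is 0-2 (4); add 0.
Step 4: cheapest edge leaving the tree is 3-4 (10); add 3.
The 3rd edge added is 0-2.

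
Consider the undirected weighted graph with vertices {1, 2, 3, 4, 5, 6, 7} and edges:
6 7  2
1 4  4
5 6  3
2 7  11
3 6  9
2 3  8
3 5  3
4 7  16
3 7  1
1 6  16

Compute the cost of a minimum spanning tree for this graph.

34

Kruskal's algorithm — process edges by increasing weight (ties by edge label):
3 7 (1): add. Components now {1} {2} {3,7} {4} {5} {6}
6 7 (2): add. Components now {1} {2} {3,6,7} {4} {5}
3 5 (3): add. Components now {1} {2} {3,5,6,7} {4}
5 6 (3): skip — 5 and 6 already connected.
1 4 (4): add. Components now {1,4} {2} {3,5,6,7}
2 3 (8): add. Components now {1,4} {2,3,5,6,7}
3 6 (9): skip — 3 and 6 already connected.
2 7 (11): skip — 2 and 7 already connected.
1 6 (16): add. Components now {1,2,3,4,5,6,7}
MST edges: 3 7, 6 7, 3 5, 1 4, 2 3, 1 6; total weight 1+2+3+4+8+16 = 34.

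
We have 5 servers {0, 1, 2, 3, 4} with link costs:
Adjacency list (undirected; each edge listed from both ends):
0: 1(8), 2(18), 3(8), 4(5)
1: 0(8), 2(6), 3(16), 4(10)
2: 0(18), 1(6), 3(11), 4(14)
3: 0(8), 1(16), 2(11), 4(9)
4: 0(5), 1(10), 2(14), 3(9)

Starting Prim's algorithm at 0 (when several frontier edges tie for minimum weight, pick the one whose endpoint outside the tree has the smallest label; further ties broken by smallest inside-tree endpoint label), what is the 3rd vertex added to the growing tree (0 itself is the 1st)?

Prim, starting at 0.
Step 1: frontier [0-4 5, 0-1 8, 0-3 8, 0-2 18] → take 0-4 (5); add 4.
Step 2: frontier [0-1 8, 0-3 8, 0-2 18, 3-4 9, 1-4 10, 2-4 14] → take 0-1 (8); add 1.
Step 3: frontier [0-3 8, 0-2 18, 1-2 6, 1-3 16, 3-4 9, 2-4 14] → take 1-2 (6); add 2.
Step 4: frontier [0-3 8, 1-3 16, 2-3 11, 3-4 9] → take 0-3 (8); add 3.
Vertex order: 0, 4, 1, 2, 3. The 3rd vertex is 1.

1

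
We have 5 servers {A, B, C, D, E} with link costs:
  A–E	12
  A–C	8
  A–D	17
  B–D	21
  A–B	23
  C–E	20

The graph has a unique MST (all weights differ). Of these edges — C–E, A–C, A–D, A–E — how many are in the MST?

3

Kruskal: consider edges lightest-first.
A–C (8): add. Components now {A,C} {B} {D} {E}
A–E (12): add. Components now {A,C,E} {B} {D}
A–D (17): add. Components now {A,C,D,E} {B}
C–E (20): skip — C and E already connected.
B–D (21): add. Components now {A,B,C,D,E}
MST edge set: {A–C, A–E, A–D, B–D}.
Of the listed edges, {A–C, A–D, A–E} are in the MST → 3.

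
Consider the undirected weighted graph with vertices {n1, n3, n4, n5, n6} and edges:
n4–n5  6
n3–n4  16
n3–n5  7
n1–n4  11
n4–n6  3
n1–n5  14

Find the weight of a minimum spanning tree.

Sort edges by weight, then run Kruskal:
n4–n6 (3): add. Components now {n5} {n1} {n4,n6} {n3}
n4–n5 (6): add. Components now {n4,n5,n6} {n1} {n3}
n3–n5 (7): add. Components now {n3,n4,n5,n6} {n1}
n1–n4 (11): add. Components now {n1,n3,n4,n5,n6}
MST edges: n4–n6, n4–n5, n3–n5, n1–n4; total weight 3+6+7+11 = 27.

27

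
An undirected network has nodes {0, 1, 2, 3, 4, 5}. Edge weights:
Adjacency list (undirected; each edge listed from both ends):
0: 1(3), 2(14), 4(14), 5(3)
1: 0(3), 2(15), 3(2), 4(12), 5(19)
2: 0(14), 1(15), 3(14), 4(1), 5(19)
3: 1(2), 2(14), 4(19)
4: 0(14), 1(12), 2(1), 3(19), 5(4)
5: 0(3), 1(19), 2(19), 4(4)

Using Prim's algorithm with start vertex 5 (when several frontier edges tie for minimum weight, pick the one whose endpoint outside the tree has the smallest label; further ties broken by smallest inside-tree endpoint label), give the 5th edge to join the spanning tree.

Grow the tree from 5 using Prim:
Step 1: frontier [0—5 3, 4—5 4, 1—5 19, 2—5 19] → take 0—5 (3); add 0.
Step 2: frontier [0—1 3, 0—2 14, 0—4 14, 4—5 4, 1—5 19, 2—5 19] → take 0—1 (3); add 1.
Step 3: frontier [0—2 14, 0—4 14, 1—3 2, 1—4 12, 1—2 15, 4—5 4, 2—5 19] → take 1—3 (2); add 3.
Step 4: frontier [0—2 14, 0—4 14, 1—4 12, 1—2 15, 2—3 14, 3—4 19, 4—5 4, 2—5 19] → take 4—5 (4); add 4.
Step 5: frontier [0—2 14, 1—2 15, 2—3 14, 2—4 1, 2—5 19] → take 2—4 (1); add 2.
The 5th edge added is 2—4.

2-4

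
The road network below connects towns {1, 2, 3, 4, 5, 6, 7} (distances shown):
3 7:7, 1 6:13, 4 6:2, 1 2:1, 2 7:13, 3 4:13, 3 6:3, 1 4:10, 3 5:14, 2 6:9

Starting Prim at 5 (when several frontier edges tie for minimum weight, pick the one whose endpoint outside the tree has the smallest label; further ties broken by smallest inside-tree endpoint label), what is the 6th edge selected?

1-2

Prim's algorithm from 5:
Step 1: cheapest edge leaving the tree is 3 5 (14); add 3.
Step 2: cheapest edge leaving the tree is 3 6 (3); add 6.
Step 3: cheapest edge leaving the tree is 4 6 (2); add 4.
Step 4: cheapest edge leaving the tree is 3 7 (7); add 7.
Step 5: cheapest edge leaving the tree is 2 6 (9); add 2.
Step 6: cheapest edge leaving the tree is 1 2 (1); add 1.
The 6th edge added is 1 2.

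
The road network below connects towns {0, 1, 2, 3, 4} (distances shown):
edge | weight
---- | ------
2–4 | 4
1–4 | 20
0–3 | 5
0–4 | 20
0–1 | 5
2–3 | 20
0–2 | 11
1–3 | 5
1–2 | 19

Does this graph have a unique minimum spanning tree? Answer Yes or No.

Sort edges by weight, then run Kruskal:
2–4 (4): add — endpoints in different components.
0–1 (5): add — endpoints in different components.
0–3 (5): add — endpoints in different components.
1–3 (5): skip — 1 and 3 already connected.
0–2 (11): add — endpoints in different components.
Non-tree edge 1–3 has weight 5, equal to the heaviest edge on its tree cycle — swapping gives another MST of the same weight. Not unique.

No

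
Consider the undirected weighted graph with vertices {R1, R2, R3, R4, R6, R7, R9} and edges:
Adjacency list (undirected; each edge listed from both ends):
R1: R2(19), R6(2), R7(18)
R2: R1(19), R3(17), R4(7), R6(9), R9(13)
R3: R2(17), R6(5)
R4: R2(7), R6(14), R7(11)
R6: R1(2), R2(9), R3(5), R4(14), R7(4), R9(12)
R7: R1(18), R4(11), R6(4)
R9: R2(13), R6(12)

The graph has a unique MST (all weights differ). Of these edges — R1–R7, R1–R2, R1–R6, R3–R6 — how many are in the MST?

Kruskal: consider edges lightest-first.
R1–R6 (2): add. Components now {R3} {R1,R6} {R7} {R4} {R9} {R2}
R6–R7 (4): add. Components now {R3} {R1,R6,R7} {R4} {R9} {R2}
R3–R6 (5): add. Components now {R1,R3,R6,R7} {R4} {R9} {R2}
R2–R4 (7): add. Components now {R1,R3,R6,R7} {R2,R4} {R9}
R2–R6 (9): add. Components now {R1,R2,R3,R4,R6,R7} {R9}
R4–R7 (11): skip — R7 and R4 already connected.
R6–R9 (12): add. Components now {R1,R2,R3,R4,R6,R7,R9}
MST edge set: {R1–R6, R6–R7, R3–R6, R2–R4, R2–R6, R6–R9}.
Of the listed edges, {R1–R6, R3–R6} are in the MST → 2.

2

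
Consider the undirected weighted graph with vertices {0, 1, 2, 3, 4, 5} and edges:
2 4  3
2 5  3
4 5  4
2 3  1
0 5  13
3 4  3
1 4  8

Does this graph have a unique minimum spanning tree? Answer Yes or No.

Sort edges by weight, then run Kruskal:
2 3 (1): add. Components now {0} {1} {2,3} {4} {5}
2 4 (3): add. Components now {0} {1} {2,3,4} {5}
2 5 (3): add. Components now {0} {1} {2,3,4,5}
3 4 (3): skip — 3 and 4 already connected.
4 5 (4): skip — 4 and 5 already connected.
1 4 (8): add. Components now {0} {1,2,3,4,5}
0 5 (13): add. Components now {0,1,2,3,4,5}
Non-tree edge 3 4 has weight 3, equal to the heaviest edge on its tree cycle — swapping gives another MST of the same weight. Not unique.

No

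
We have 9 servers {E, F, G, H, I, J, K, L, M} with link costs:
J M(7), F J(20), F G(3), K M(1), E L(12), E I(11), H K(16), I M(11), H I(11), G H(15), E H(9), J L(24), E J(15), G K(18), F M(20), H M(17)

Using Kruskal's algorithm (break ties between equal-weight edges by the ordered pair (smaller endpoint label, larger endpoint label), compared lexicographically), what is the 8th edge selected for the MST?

Sort edges by weight, then run Kruskal:
K M (1): add — endpoints in different components.
F G (3): add — endpoints in different components.
J M (7): add — endpoints in different components.
E H (9): add — endpoints in different components.
E I (11): add — endpoints in different components.
H I (11): skip — H and I already connected.
I M (11): add — endpoints in different components.
E L (12): add — endpoints in different components.
E J (15): skip — E and J already connected.
G H (15): add — endpoints in different components.
The 8th edge added is G H.

G-H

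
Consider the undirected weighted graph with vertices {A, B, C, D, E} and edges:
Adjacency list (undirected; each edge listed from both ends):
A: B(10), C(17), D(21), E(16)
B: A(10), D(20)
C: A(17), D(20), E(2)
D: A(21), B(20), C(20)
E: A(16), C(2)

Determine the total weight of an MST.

48

Kruskal's algorithm — process edges by increasing weight (ties by edge label):
C-E (2): add — endpoints in different components.
A-B (10): add — endpoints in different components.
A-E (16): add — endpoints in different components.
A-C (17): skip — A and C already connected.
B-D (20): add — endpoints in different components.
MST edges: C-E, A-B, A-E, B-D; total weight 2+10+16+20 = 48.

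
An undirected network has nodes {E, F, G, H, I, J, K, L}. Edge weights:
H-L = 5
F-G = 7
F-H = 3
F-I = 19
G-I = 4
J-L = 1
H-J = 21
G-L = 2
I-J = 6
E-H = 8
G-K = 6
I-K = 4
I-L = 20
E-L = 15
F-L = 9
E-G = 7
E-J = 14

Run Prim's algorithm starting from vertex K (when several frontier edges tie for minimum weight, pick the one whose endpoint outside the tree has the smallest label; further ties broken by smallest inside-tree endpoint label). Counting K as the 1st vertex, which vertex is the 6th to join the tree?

H

Prim, starting at K.
Step 1: cheapest edge leaving the tree is I-K (4); add I.
Step 2: cheapest edge leaving the tree is G-I (4); add G.
Step 3: cheapest edge leaving the tree is G-L (2); add L.
Step 4: cheapest edge leaving the tree is J-L (1); add J.
Step 5: cheapest edge leaving the tree is H-L (5); add H.
Step 6: cheapest edge leaving the tree is F-H (3); add F.
Step 7: cheapest edge leaving the tree is E-G (7); add E.
Vertex order: K, I, G, L, J, H, F, E. The 6th vertex is H.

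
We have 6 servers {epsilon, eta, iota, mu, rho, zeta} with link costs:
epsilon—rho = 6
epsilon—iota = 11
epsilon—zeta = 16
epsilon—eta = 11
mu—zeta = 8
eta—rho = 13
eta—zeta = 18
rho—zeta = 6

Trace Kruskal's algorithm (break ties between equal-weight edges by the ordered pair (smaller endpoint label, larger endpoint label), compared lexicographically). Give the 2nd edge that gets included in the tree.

rho-zeta

Sort edges by weight, then run Kruskal:
epsilon—rho (6): add. Components now {eta} {mu} {iota} {epsilon,rho} {zeta}
rho—zeta (6): add. Components now {eta} {mu} {iota} {epsilon,rho,zeta}
mu—zeta (8): add. Components now {eta} {epsilon,mu,rho,zeta} {iota}
epsilon—eta (11): add. Components now {epsilon,eta,mu,rho,zeta} {iota}
epsilon—iota (11): add. Components now {epsilon,eta,iota,mu,rho,zeta}
The 2nd edge added is rho—zeta.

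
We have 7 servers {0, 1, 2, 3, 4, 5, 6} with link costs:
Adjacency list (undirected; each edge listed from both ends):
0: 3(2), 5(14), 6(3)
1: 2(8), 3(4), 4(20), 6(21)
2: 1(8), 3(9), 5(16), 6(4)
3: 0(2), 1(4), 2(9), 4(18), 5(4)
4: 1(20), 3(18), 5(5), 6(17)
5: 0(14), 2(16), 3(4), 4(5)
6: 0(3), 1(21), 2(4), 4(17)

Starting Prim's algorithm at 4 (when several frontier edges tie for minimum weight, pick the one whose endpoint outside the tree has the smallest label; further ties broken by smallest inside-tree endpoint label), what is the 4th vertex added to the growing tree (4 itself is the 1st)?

0

Grow the tree from 4 using Prim:
Step 1: cheapest edge leaving the tree is 4–5 (5); add 5.
Step 2: cheapest edge leaving the tree is 3–5 (4); add 3.
Step 3: cheapest edge leaving the tree is 0–3 (2); add 0.
Step 4: cheapest edge leaving the tree is 0–6 (3); add 6.
Step 5: cheapest edge leaving the tree is 1–3 (4); add 1.
Step 6: cheapest edge leaving the tree is 2–6 (4); add 2.
Vertex order: 4, 5, 3, 0, 6, 1, 2. The 4th vertex is 0.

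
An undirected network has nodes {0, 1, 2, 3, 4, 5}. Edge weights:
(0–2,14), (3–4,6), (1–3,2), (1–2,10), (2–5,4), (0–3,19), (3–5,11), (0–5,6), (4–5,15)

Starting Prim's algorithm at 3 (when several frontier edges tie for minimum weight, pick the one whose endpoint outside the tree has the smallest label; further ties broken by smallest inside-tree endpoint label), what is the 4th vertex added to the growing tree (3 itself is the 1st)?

2

Grow the tree from 3 using Prim:
Step 1: cheapest edge leaving the tree is 1–3 (2); add 1.
Step 2: cheapest edge leaving the tree is 3–4 (6); add 4.
Step 3: cheapest edge leaving the tree is 1–2 (10); add 2.
Step 4: cheapest edge leaving the tree is 2–5 (4); add 5.
Step 5: cheapest edge leaving the tree is 0–5 (6); add 0.
Vertex order: 3, 1, 4, 2, 5, 0. The 4th vertex is 2.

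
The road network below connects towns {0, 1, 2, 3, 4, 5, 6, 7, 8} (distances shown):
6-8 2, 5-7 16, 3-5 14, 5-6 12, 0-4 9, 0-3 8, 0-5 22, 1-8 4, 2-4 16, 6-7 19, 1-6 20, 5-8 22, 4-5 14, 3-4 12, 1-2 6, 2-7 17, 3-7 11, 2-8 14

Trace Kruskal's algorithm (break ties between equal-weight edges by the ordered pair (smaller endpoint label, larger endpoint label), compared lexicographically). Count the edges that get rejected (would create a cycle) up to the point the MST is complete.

Kruskal: consider edges lightest-first.
6-8 (2): add — endpoints in different components.
1-8 (4): add — endpoints in different components.
1-2 (6): add — endpoints in different components.
0-3 (8): add — endpoints in different components.
0-4 (9): add — endpoints in different components.
3-7 (11): add — endpoints in different components.
3-4 (12): skip — 3 and 4 already connected.
5-6 (12): add — endpoints in different components.
2-8 (14): skip — 2 and 8 already connected.
3-5 (14): add — endpoints in different components.
Edges rejected before the tree was complete: 2.

2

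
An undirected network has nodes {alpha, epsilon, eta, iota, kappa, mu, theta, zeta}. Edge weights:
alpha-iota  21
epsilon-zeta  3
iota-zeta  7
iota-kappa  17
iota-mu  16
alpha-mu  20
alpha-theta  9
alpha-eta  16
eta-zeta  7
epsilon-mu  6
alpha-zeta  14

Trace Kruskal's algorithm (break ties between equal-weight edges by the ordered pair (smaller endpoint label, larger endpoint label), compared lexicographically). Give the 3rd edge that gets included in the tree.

eta-zeta

Kruskal: consider edges lightest-first.
epsilon-zeta (3): add — endpoints in different components.
epsilon-mu (6): add — endpoints in different components.
eta-zeta (7): add — endpoints in different components.
iota-zeta (7): add — endpoints in different components.
alpha-theta (9): add — endpoints in different components.
alpha-zeta (14): add — endpoints in different components.
alpha-eta (16): skip — alpha and eta already connected.
iota-mu (16): skip — iota and mu already connected.
iota-kappa (17): add — endpoints in different components.
The 3rd edge added is eta-zeta.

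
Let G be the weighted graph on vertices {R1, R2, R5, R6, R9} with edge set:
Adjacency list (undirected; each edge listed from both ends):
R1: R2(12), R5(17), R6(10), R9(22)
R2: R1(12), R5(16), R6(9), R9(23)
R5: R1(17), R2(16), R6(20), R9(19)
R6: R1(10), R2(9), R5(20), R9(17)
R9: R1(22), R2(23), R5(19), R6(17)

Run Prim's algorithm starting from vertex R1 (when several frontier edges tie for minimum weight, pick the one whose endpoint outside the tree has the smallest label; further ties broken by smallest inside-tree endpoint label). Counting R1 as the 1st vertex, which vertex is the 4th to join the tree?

R5

Grow the tree from R1 using Prim:
Step 1: cheapest edge leaving the tree is R1—R6 (10); add R6.
Step 2: cheapest edge leaving the tree is R2—R6 (9); add R2.
Step 3: cheapest edge leaving the tree is R2—R5 (16); add R5.
Step 4: cheapest edge leaving the tree is R6—R9 (17); add R9.
Vertex order: R1, R6, R2, R5, R9. The 4th vertex is R5.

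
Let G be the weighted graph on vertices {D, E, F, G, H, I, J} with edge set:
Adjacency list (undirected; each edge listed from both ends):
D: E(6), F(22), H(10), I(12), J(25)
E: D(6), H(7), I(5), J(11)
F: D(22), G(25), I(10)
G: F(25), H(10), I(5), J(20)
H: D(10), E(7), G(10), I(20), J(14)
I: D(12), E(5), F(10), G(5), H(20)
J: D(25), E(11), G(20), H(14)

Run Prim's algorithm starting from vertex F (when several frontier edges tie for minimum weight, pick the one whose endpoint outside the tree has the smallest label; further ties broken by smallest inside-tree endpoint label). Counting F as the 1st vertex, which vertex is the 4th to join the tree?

G

Grow the tree from F using Prim:
Step 1: cheapest edge leaving the tree is F I (10); add I.
Step 2: cheapest edge leaving the tree is E I (5); add E.
Step 3: cheapest edge leaving the tree is G I (5); add G.
Step 4: cheapest edge leaving the tree is D E (6); add D.
Step 5: cheapest edge leaving the tree is E H (7); add H.
Step 6: cheapest edge leaving the tree is E J (11); add J.
Vertex order: F, I, E, G, D, H, J. The 4th vertex is G.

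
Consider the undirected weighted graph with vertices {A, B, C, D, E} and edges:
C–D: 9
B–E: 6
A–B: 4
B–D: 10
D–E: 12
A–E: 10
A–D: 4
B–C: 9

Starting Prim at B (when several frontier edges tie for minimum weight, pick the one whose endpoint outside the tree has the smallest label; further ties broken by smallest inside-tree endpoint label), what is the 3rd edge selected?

Grow the tree from B using Prim:
Step 1: cheapest edge leaving the tree is A–B (4); add A.
Step 2: cheapest edge leaving the tree is A–D (4); add D.
Step 3: cheapest edge leaving the tree is B–E (6); add E.
Step 4: cheapest edge leaving the tree is B–C (9); add C.
The 3rd edge added is B–E.

B-E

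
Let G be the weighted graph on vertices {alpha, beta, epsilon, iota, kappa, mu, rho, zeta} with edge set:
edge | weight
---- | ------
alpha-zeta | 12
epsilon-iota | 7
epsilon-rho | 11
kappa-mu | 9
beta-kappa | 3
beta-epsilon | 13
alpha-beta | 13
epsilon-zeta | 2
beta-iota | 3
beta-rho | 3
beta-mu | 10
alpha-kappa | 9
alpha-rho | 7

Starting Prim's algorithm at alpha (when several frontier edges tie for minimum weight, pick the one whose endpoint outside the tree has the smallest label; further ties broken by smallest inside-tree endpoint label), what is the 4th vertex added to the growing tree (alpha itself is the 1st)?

Grow the tree from alpha using Prim:
Step 1: frontier [alpha-rho 7, alpha-kappa 9, alpha-zeta 12, alpha-beta 13] → take alpha-rho (7); add rho.
Step 2: frontier [alpha-kappa 9, alpha-zeta 12, alpha-beta 13, beta-rho 3, epsilon-rho 11] → take beta-rho (3); add beta.
Step 3: frontier [alpha-kappa 9, alpha-zeta 12, beta-iota 3, beta-kappa 3, beta-mu 10, beta-epsilon 13, epsilon-rho 11] → take beta-iota (3); add iota.
Step 4: frontier [alpha-kappa 9, alpha-zeta 12, beta-kappa 3, beta-mu 10, beta-epsilon 13, epsilon-iota 7, epsilon-rho 11] → take beta-kappa (3); add kappa.
Step 5: frontier [alpha-zeta 12, beta-mu 10, beta-epsilon 13, epsilon-iota 7, kappa-mu 9, epsilon-rho 11] → take epsilon-iota (7); add epsilon.
Step 6: frontier [alpha-zeta 12, beta-mu 10, epsilon-zeta 2, kappa-mu 9] → take epsilon-zeta (2); add zeta.
Step 7: frontier [beta-mu 10, kappa-mu 9] → take kappa-mu (9); add mu.
Vertex order: alpha, rho, beta, iota, kappa, epsilon, zeta, mu. The 4th vertex is iota.

iota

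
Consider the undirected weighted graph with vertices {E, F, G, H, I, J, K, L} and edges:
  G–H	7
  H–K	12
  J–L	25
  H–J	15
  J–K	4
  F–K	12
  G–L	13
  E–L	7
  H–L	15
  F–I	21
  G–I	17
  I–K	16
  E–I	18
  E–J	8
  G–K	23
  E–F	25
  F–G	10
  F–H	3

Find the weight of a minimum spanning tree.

57

Kruskal's algorithm — process edges by increasing weight (ties by edge label):
F–H (3): add — endpoints in different components.
J–K (4): add — endpoints in different components.
E–L (7): add — endpoints in different components.
G–H (7): add — endpoints in different components.
E–J (8): add — endpoints in different components.
F–G (10): skip — F and G already connected.
F–K (12): add — endpoints in different components.
H–K (12): skip — H and K already connected.
G–L (13): skip — G and L already connected.
H–J (15): skip — H and J already connected.
H–L (15): skip — H and L already connected.
I–K (16): add — endpoints in different components.
MST edges: F–H, J–K, E–L, G–H, E–J, F–K, I–K; total weight 3+4+7+7+8+12+16 = 57.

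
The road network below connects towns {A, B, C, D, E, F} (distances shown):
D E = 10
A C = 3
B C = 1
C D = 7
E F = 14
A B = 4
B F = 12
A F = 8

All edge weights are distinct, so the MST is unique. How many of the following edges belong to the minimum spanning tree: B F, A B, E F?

0

Sort edges by weight, then run Kruskal:
B C (1): add — endpoints in different components.
A C (3): add — endpoints in different components.
A B (4): skip — A and B already connected.
C D (7): add — endpoints in different components.
A F (8): add — endpoints in different components.
D E (10): add — endpoints in different components.
MST edge set: {B C, A C, C D, A F, D E}.
Of the listed edges, {} are in the MST → 0.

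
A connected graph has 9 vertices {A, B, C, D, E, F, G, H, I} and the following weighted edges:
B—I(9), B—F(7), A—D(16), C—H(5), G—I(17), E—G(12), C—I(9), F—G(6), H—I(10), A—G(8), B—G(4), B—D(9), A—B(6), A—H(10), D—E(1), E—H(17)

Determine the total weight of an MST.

49

Sort edges by weight, then run Kruskal:
D—E (1): add — endpoints in different components.
B—G (4): add — endpoints in different components.
C—H (5): add — endpoints in different components.
A—B (6): add — endpoints in different components.
F—G (6): add — endpoints in different components.
B—F (7): skip — B and F already connected.
A—G (8): skip — A and G already connected.
B—D (9): add — endpoints in different components.
B—I (9): add — endpoints in different components.
C—I (9): add — endpoints in different components.
MST edges: D—E, B—G, C—H, A—B, F—G, B—D, B—I, C—I; total weight 1+4+5+6+6+9+9+9 = 49.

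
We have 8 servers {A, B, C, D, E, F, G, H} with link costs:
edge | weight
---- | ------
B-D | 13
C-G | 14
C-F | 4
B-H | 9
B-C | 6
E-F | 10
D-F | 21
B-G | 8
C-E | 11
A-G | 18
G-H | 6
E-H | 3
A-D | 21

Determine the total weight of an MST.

Prim's algorithm from G:
Step 1: cheapest edge leaving the tree is G-H (6); add H.
Step 2: cheapest edge leaving the tree is E-H (3); add E.
Step 3: cheapest edge leaving the tree is B-G (8); add B.
Step 4: cheapest edge leaving the tree is B-C (6); add C.
Step 5: cheapest edge leaving the tree is C-F (4); add F.
Step 6: cheapest edge leaving the tree is B-D (13); add D.
Step 7: cheapest edge leaving the tree is A-G (18); add A.
MST edges: G-H, E-H, B-G, B-C, C-F, B-D, A-G; total weight 6+3+8+6+4+13+18 = 58.

58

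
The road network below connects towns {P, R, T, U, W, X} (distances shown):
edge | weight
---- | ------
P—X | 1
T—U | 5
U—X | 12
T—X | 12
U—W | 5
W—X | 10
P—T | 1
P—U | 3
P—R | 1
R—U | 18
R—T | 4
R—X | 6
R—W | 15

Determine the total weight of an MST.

Grow the tree from U using Prim:
Step 1: frontier [P—U 3, T—U 5, U—W 5, U—X 12, R—U 18] → take P—U (3); add P.
Step 2: frontier [P—R 1, P—T 1, P—X 1, T—U 5, U—W 5, U—X 12, R—U 18] → take P—R (1); add R.
Step 3: frontier [P—T 1, P—X 1, R—T 4, R—X 6, R—W 15, T—U 5, U—W 5, U—X 12] → take P—T (1); add T.
Step 4: frontier [P—X 1, R—X 6, R—W 15, T—X 12, U—W 5, U—X 12] → take P—X (1); add X.
Step 5: frontier [R—W 15, U—W 5, W—X 10] → take U—W (5); add W.
MST edges: P—U, P—R, P—T, P—X, U—W; total weight 3+1+1+1+5 = 11.

11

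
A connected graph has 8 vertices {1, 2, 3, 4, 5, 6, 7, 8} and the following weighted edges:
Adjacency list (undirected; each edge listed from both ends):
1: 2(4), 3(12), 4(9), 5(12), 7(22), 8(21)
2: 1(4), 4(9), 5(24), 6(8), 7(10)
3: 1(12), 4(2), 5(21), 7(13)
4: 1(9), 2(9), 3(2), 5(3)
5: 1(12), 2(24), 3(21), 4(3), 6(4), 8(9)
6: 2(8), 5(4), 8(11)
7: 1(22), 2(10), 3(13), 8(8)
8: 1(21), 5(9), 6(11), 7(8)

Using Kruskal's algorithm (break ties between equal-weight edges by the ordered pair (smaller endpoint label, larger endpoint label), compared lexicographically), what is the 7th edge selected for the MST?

Sort edges by weight, then run Kruskal:
3—4 (2): add — endpoints in different components.
4—5 (3): add — endpoints in different components.
1—2 (4): add — endpoints in different components.
5—6 (4): add — endpoints in different components.
2—6 (8): add — endpoints in different components.
7—8 (8): add — endpoints in different components.
1—4 (9): skip — 1 and 4 already connected.
2—4 (9): skip — 2 and 4 already connected.
5—8 (9): add — endpoints in different components.
The 7th edge added is 5—8.

5-8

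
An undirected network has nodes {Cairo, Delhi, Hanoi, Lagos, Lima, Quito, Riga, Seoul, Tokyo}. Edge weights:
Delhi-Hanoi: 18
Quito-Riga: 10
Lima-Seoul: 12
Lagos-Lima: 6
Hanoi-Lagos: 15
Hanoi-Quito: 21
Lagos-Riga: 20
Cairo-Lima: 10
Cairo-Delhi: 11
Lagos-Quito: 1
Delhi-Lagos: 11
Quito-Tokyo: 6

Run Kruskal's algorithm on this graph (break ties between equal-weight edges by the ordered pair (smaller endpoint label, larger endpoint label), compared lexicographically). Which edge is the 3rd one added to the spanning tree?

Quito-Tokyo

Kruskal: consider edges lightest-first.
Lagos-Quito (1): add — endpoints in different components.
Lagos-Lima (6): add — endpoints in different components.
Quito-Tokyo (6): add — endpoints in different components.
Cairo-Lima (10): add — endpoints in different components.
Quito-Riga (10): add — endpoints in different components.
Cairo-Delhi (11): add — endpoints in different components.
Delhi-Lagos (11): skip — Delhi and Lagos already connected.
Lima-Seoul (12): add — endpoints in different components.
Hanoi-Lagos (15): add — endpoints in different components.
The 3rd edge added is Quito-Tokyo.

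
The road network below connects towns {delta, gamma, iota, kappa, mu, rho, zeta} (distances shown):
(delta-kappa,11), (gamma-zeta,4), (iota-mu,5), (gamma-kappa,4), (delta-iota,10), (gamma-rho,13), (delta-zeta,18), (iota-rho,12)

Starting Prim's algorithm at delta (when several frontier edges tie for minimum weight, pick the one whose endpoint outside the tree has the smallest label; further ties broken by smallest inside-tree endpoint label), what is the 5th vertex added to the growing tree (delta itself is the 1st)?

Prim, starting at delta.
Step 1: frontier [delta-iota 10, delta-kappa 11, delta-zeta 18] → take delta-iota (10); add iota.
Step 2: frontier [delta-kappa 11, delta-zeta 18, iota-mu 5, iota-rho 12] → take iota-mu (5); add mu.
Step 3: frontier [delta-kappa 11, delta-zeta 18, iota-rho 12] → take delta-kappa (11); add kappa.
Step 4: frontier [delta-zeta 18, iota-rho 12, gamma-kappa 4] → take gamma-kappa (4); add gamma.
Step 5: frontier [delta-zeta 18, gamma-zeta 4, gamma-rho 13, iota-rho 12] → take gamma-zeta (4); add zeta.
Step 6: frontier [gamma-rho 13, iota-rho 12] → take iota-rho (12); add rho.
Vertex order: delta, iota, mu, kappa, gamma, zeta, rho. The 5th vertex is gamma.

gamma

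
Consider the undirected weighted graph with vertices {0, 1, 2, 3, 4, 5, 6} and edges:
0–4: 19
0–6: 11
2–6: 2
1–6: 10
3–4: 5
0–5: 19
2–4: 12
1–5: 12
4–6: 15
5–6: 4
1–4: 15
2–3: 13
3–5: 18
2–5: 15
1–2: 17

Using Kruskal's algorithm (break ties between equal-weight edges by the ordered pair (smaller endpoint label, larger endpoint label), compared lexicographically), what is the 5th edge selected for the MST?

Kruskal's algorithm — process edges by increasing weight (ties by edge label):
2–6 (2): add — endpoints in different components.
5–6 (4): add — endpoints in different components.
3–4 (5): add — endpoints in different components.
1–6 (10): add — endpoints in different components.
0–6 (11): add — endpoints in different components.
1–5 (12): skip — 1 and 5 already connected.
2–4 (12): add — endpoints in different components.
The 5th edge added is 0–6.

0-6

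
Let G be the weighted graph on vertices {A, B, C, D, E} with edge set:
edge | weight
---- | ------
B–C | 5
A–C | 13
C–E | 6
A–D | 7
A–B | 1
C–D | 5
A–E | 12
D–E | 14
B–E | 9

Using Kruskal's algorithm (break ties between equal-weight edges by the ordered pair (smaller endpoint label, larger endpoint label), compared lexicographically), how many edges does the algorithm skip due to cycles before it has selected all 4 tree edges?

0

Kruskal's algorithm — process edges by increasing weight (ties by edge label):
A–B (1): add. Components now {A,B} {C} {D} {E}
B–C (5): add. Components now {A,B,C} {D} {E}
C–D (5): add. Components now {A,B,C,D} {E}
C–E (6): add. Components now {A,B,C,D,E}
Edges rejected before the tree was complete: 0.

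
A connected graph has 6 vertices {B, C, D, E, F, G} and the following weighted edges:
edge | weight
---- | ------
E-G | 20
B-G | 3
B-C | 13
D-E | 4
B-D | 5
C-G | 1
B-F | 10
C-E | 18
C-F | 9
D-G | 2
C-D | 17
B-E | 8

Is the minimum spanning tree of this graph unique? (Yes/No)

Sort edges by weight, then run Kruskal:
C-G (1): add — endpoints in different components.
D-G (2): add — endpoints in different components.
B-G (3): add — endpoints in different components.
D-E (4): add — endpoints in different components.
B-D (5): skip — B and D already connected.
B-E (8): skip — B and E already connected.
C-F (9): add — endpoints in different components.
Every non-tree edge has weight strictly greater than the heaviest edge on the tree path between its endpoints, so the MST is unique.

Yes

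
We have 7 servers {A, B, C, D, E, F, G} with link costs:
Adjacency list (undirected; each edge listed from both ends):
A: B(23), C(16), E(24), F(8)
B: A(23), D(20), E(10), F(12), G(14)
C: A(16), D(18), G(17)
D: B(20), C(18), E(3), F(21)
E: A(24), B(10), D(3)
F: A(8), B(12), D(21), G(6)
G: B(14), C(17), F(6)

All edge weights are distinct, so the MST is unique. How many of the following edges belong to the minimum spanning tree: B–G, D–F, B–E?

Kruskal's algorithm — process edges by increasing weight (ties by edge label):
D–E (3): add. Components now {A} {B} {C} {D,E} {F} {G}
F–G (6): add. Components now {A} {B} {C} {D,E} {F,G}
A–F (8): add. Components now {A,F,G} {B} {C} {D,E}
B–E (10): add. Components now {A,F,G} {B,D,E} {C}
B–F (12): add. Components now {A,B,D,E,F,G} {C}
B–G (14): skip — B and G already connected.
A–C (16): add. Components now {A,B,C,D,E,F,G}
MST edge set: {D–E, F–G, A–F, B–E, B–F, A–C}.
Of the listed edges, {B–E} are in the MST → 1.

1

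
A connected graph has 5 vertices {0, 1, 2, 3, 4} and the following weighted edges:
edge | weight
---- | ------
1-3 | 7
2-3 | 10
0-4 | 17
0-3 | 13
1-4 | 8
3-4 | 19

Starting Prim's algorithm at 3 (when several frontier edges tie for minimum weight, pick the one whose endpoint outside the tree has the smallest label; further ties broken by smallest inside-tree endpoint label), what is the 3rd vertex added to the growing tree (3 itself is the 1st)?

4

Grow the tree from 3 using Prim:
Step 1: cheapest edge leaving the tree is 1-3 (7); add 1.
Step 2: cheapest edge leaving the tree is 1-4 (8); add 4.
Step 3: cheapest edge leaving the tree is 2-3 (10); add 2.
Step 4: cheapest edge leaving the tree is 0-3 (13); add 0.
Vertex order: 3, 1, 4, 2, 0. The 3rd vertex is 4.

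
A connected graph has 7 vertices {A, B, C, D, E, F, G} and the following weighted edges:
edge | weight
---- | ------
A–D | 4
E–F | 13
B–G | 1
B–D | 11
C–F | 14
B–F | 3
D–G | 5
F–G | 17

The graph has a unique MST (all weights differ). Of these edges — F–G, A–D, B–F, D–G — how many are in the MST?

3

Sort edges by weight, then run Kruskal:
B–G (1): add. Components now {A} {B,G} {C} {D} {E} {F}
B–F (3): add. Components now {A} {B,F,G} {C} {D} {E}
A–D (4): add. Components now {A,D} {B,F,G} {C} {E}
D–G (5): add. Components now {A,B,D,F,G} {C} {E}
B–D (11): skip — B and D already connected.
E–F (13): add. Components now {A,B,D,E,F,G} {C}
C–F (14): add. Components now {A,B,C,D,E,F,G}
MST edge set: {B–G, B–F, A–D, D–G, E–F, C–F}.
Of the listed edges, {A–D, B–F, D–G} are in the MST → 3.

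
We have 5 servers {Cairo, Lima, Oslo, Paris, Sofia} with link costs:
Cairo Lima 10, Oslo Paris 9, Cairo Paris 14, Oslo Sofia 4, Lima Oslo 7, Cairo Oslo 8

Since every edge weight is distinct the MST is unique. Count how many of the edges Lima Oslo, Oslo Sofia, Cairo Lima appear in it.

Kruskal's algorithm — process edges by increasing weight (ties by edge label):
Oslo Sofia (4): add. Components now {Oslo,Sofia} {Paris} {Cairo} {Lima}
Lima Oslo (7): add. Components now {Lima,Oslo,Sofia} {Paris} {Cairo}
Cairo Oslo (8): add. Components now {Cairo,Lima,Oslo,Sofia} {Paris}
Oslo Paris (9): add. Components now {Cairo,Lima,Oslo,Paris,Sofia}
MST edge set: {Oslo Sofia, Lima Oslo, Cairo Oslo, Oslo Paris}.
Of the listed edges, {Lima Oslo, Oslo Sofia} are in the MST → 2.

2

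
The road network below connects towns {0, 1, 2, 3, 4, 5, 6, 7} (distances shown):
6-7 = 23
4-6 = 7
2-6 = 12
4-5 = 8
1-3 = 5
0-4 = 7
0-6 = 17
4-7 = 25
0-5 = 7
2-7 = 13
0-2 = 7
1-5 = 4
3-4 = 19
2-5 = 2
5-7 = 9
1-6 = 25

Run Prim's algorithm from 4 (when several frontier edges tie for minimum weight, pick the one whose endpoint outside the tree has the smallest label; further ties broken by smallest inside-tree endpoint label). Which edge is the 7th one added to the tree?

5-7

Prim, starting at 4.
Step 1: cheapest edge leaving the tree is 0-4 (7); add 0.
Step 2: cheapest edge leaving the tree is 0-2 (7); add 2.
Step 3: cheapest edge leaving the tree is 2-5 (2); add 5.
Step 4: cheapest edge leaving the tree is 1-5 (4); add 1.
Step 5: cheapest edge leaving the tree is 1-3 (5); add 3.
Step 6: cheapest edge leaving the tree is 4-6 (7); add 6.
Step 7: cheapest edge leaving the tree is 5-7 (9); add 7.
The 7th edge added is 5-7.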